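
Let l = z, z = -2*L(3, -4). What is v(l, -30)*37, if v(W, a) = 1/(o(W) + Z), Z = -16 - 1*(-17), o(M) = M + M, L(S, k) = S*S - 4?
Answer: -37/19 ≈ -1.9474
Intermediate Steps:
L(S, k) = -4 + S² (L(S, k) = S² - 4 = -4 + S²)
z = -10 (z = -2*(-4 + 3²) = -2*(-4 + 9) = -2*5 = -10)
l = -10
o(M) = 2*M
Z = 1 (Z = -16 + 17 = 1)
v(W, a) = 1/(1 + 2*W) (v(W, a) = 1/(2*W + 1) = 1/(1 + 2*W))
v(l, -30)*37 = 37/(1 + 2*(-10)) = 37/(1 - 20) = 37/(-19) = -1/19*37 = -37/19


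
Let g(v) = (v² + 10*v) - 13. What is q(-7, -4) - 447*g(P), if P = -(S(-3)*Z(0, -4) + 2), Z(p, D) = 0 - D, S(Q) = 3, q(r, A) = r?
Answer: -19228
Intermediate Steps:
Z(p, D) = -D
P = -14 (P = -(3*(-1*(-4)) + 2) = -(3*4 + 2) = -(12 + 2) = -1*14 = -14)
g(v) = -13 + v² + 10*v
q(-7, -4) - 447*g(P) = -7 - 447*(-13 + (-14)² + 10*(-14)) = -7 - 447*(-13 + 196 - 140) = -7 - 447*43 = -7 - 19221 = -19228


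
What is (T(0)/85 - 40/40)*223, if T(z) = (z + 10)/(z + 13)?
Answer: -48837/221 ≈ -220.98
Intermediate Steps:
T(z) = (10 + z)/(13 + z)
(T(0)/85 - 40/40)*223 = (((10 + 0)/(13 + 0))/85 - 40/40)*223 = ((10/13)*(1/85) - 40*1/40)*223 = (((1/13)*10)*(1/85) - 1)*223 = ((10/13)*(1/85) - 1)*223 = (2/221 - 1)*223 = -219/221*223 = -48837/221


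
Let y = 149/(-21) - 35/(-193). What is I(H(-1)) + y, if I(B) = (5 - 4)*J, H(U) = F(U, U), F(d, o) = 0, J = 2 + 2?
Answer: -11810/4053 ≈ -2.9139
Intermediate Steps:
J = 4
H(U) = 0
y = -28022/4053 (y = 149*(-1/21) - 35*(-1/193) = -149/21 + 35/193 = -28022/4053 ≈ -6.9139)
I(B) = 4 (I(B) = (5 - 4)*4 = 1*4 = 4)
I(H(-1)) + y = 4 - 28022/4053 = -11810/4053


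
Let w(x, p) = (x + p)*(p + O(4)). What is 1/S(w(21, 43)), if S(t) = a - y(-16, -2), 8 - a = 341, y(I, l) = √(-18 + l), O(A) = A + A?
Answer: I/(-333*I + 2*√5) ≈ -0.0030025 + 4.0323e-5*I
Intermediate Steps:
O(A) = 2*A
a = -333 (a = 8 - 1*341 = 8 - 341 = -333)
w(x, p) = (8 + p)*(p + x) (w(x, p) = (x + p)*(p + 2*4) = (p + x)*(p + 8) = (p + x)*(8 + p) = (8 + p)*(p + x))
S(t) = -333 - 2*I*√5 (S(t) = -333 - √(-18 - 2) = -333 - √(-20) = -333 - 2*I*√5)
1/S(w(21, 43)) = 1/(-333 - 2*I*√5)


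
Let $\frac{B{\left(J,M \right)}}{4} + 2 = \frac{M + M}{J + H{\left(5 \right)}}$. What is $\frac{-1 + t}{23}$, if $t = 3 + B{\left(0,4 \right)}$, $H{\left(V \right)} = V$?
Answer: $\frac{2}{115} \approx 0.017391$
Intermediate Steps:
$B{\left(J,M \right)} = -8 + \frac{8 M}{5 + J}$ ($B{\left(J,M \right)} = -8 + 4 \frac{M + M}{J + 5} = -8 + 4 \frac{2 M}{5 + J} = -8 + \frac{8 M}{5 + J}$)
$t = \frac{7}{5}$ ($t = 3 + \frac{8 \left(-5 + 4 - 0\right)}{5 + 0} = 3 + \frac{8 \left(-5 + 4 + 0\right)}{5} = 3 + 8 \cdot \frac{1}{5} \left(-1\right) = 3 - \frac{8}{5} = \frac{7}{5} \approx 1.4$)
$\frac{-1 + t}{23} = \frac{-1 + \frac{7}{5}}{23} = \frac{1}{23} \cdot \frac{2}{5} = \frac{2}{115}$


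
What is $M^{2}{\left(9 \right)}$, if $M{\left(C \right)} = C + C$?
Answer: $324$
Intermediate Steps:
$M{\left(C \right)} = 2 C$
$M^{2}{\left(9 \right)} = \left(2 \cdot 9\right)^{2} = 18^{2} = 324$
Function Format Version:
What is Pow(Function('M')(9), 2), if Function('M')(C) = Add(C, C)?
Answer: 324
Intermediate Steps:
Function('M')(C) = Mul(2, C)
Pow(Function('M')(9), 2) = Pow(Mul(2, 9), 2) = Pow(18, 2) = 324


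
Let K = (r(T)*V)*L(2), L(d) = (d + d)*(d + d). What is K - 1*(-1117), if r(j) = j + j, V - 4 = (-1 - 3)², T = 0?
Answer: 1117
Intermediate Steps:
L(d) = 4*d² (L(d) = (2*d)*(2*d) = 4*d²)
V = 20 (V = 4 + (-1 - 3)² = 4 + (-4)² = 4 + 16 = 20)
r(j) = 2*j
K = 0 (K = ((2*0)*20)*(4*2²) = (0*20)*(4*4) = 0*16 = 0)
K - 1*(-1117) = 0 - 1*(-1117) = 0 + 1117 = 1117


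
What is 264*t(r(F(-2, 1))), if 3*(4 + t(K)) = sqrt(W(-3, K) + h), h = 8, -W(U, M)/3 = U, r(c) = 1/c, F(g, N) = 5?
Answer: -1056 + 88*sqrt(17) ≈ -693.17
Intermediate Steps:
W(U, M) = -3*U
t(K) = -4 + sqrt(17)/3 (t(K) = -4 + sqrt(-3*(-3) + 8)/3 = -4 + sqrt(9 + 8)/3 = -4 + sqrt(17)/3)
264*t(r(F(-2, 1))) = 264*(-4 + sqrt(17)/3) = -1056 + 88*sqrt(17)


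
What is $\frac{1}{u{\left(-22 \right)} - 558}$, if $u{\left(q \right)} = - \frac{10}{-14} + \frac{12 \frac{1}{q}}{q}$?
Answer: $- \frac{847}{472000} \approx -0.0017945$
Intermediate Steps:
$u{\left(q \right)} = \frac{5}{7} + \frac{12}{q^{2}}$ ($u{\left(q \right)} = \left(-10\right) \left(- \frac{1}{14}\right) + \frac{12}{q^{2}} = \frac{5}{7} + \frac{12}{q^{2}}$)
$\frac{1}{u{\left(-22 \right)} - 558} = \frac{1}{\left(\frac{5}{7} + \frac{12}{484}\right) - 558} = \frac{1}{\left(\frac{5}{7} + 12 \cdot \frac{1}{484}\right) - 558} = \frac{1}{\left(\frac{5}{7} + \frac{3}{121}\right) - 558} = \frac{1}{\frac{626}{847} - 558} = \frac{1}{- \frac{472000}{847}} = - \frac{847}{472000}$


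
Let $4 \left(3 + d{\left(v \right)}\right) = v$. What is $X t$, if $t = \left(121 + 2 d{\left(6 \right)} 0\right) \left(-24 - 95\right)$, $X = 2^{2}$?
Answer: $-57596$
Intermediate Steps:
$X = 4$
$d{\left(v \right)} = -3 + \frac{v}{4}$
$t = -14399$ ($t = \left(121 + 2 \left(-3 + \frac{1}{4} \cdot 6\right) 0\right) \left(-24 - 95\right) = \left(121 + 2 \left(-3 + \frac{3}{2}\right) 0\right) \left(-119\right) = \left(121 + 2 \left(- \frac{3}{2}\right) 0\right) \left(-119\right) = \left(121 - 0\right) \left(-119\right) = \left(121 + 0\right) \left(-119\right) = 121 \left(-119\right) = -14399$)
$X t = 4 \left(-14399\right) = -57596$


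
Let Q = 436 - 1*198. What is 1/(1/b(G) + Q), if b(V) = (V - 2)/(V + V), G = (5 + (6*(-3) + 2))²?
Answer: 119/28564 ≈ 0.0041661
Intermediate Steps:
G = 121 (G = (5 + (-18 + 2))² = (5 - 16)² = (-11)² = 121)
Q = 238 (Q = 436 - 198 = 238)
b(V) = (-2 + V)/(2*V) (b(V) = (-2 + V)/((2*V)) = (-2 + V)*(1/(2*V)) = (-2 + V)/(2*V))
1/(1/b(G) + Q) = 1/(1/((½)*(-2 + 121)/121) + 238) = 1/(1/((½)*(1/121)*119) + 238) = 1/(1/(119/242) + 238) = 1/(242/119 + 238) = 1/(28564/119) = 119/28564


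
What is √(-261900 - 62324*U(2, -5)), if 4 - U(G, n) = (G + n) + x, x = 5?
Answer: 2*I*√96637 ≈ 621.73*I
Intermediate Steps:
U(G, n) = -1 - G - n (U(G, n) = 4 - ((G + n) + 5) = 4 - (5 + G + n) = 4 + (-5 - G - n) = -1 - G - n)
√(-261900 - 62324*U(2, -5)) = √(-261900 - 62324*(-1 - 1*2 - 1*(-5))) = √(-261900 - 62324*(-1 - 2 + 5)) = √(-261900 - 62324*2) = √(-261900 - 124648) = √(-386548) = 2*I*√96637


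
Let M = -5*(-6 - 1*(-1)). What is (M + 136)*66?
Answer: 10626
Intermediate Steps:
M = 25 (M = -5*(-6 + 1) = -5*(-5) = 25)
(M + 136)*66 = (25 + 136)*66 = 161*66 = 10626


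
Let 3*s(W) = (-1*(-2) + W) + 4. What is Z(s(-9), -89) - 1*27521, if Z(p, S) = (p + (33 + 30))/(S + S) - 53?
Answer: -2454117/89 ≈ -27574.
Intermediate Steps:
s(W) = 2 + W/3 (s(W) = ((-1*(-2) + W) + 4)/3 = ((2 + W) + 4)/3 = (6 + W)/3 = 2 + W/3)
Z(p, S) = -53 + (63 + p)/(2*S) (Z(p, S) = (p + 63)/((2*S)) - 53 = (63 + p)*(1/(2*S)) - 53 = (63 + p)/(2*S) - 53 = -53 + (63 + p)/(2*S))
Z(s(-9), -89) - 1*27521 = (1/2)*(63 + (2 + (1/3)*(-9)) - 106*(-89))/(-89) - 1*27521 = (1/2)*(-1/89)*(63 + (2 - 3) + 9434) - 27521 = (1/2)*(-1/89)*(63 - 1 + 9434) - 27521 = (1/2)*(-1/89)*9496 - 27521 = -4748/89 - 27521 = -2454117/89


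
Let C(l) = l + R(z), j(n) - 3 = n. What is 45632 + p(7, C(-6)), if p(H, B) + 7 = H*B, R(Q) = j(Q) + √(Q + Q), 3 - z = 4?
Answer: 45597 + 7*I*√2 ≈ 45597.0 + 9.8995*I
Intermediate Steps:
z = -1 (z = 3 - 1*4 = 3 - 4 = -1)
j(n) = 3 + n
R(Q) = 3 + Q + √2*√Q (R(Q) = (3 + Q) + √(Q + Q) = (3 + Q) + √(2*Q) = (3 + Q) + √2*√Q = 3 + Q + √2*√Q)
C(l) = 2 + l + I*√2 (C(l) = l + (3 - 1 + √2*√(-1)) = l + (3 - 1 + √2*I) = l + (3 - 1 + I*√2) = l + (2 + I*√2) = 2 + l + I*√2)
p(H, B) = -7 + B*H (p(H, B) = -7 + H*B = -7 + B*H)
45632 + p(7, C(-6)) = 45632 + (-7 + (2 - 6 + I*√2)*7) = 45632 + (-7 + (-4 + I*√2)*7) = 45632 + (-7 + (-28 + 7*I*√2)) = 45632 + (-35 + 7*I*√2) = 45597 + 7*I*√2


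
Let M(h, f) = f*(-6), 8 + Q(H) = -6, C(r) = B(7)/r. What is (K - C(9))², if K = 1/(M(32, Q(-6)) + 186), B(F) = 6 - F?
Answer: 961/72900 ≈ 0.013182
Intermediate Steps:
C(r) = -1/r (C(r) = (6 - 1*7)/r = (6 - 7)/r = -1/r)
Q(H) = -14 (Q(H) = -8 - 6 = -14)
M(h, f) = -6*f
K = 1/270 (K = 1/(-6*(-14) + 186) = 1/(84 + 186) = 1/270 ≈ 0.0037037)
(K - C(9))² = (1/270 - (-1)/9)² = (1/270 - 1*(-⅑))² = (1/270 + ⅑)² = (31/270)² = 961/72900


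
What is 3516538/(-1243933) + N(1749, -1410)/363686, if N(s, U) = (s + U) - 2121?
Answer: -640566163837/226200508519 ≈ -2.8319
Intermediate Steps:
N(s, U) = -2121 + U + s (N(s, U) = (U + s) - 2121 = -2121 + U + s)
3516538/(-1243933) + N(1749, -1410)/363686 = 3516538/(-1243933) + (-2121 - 1410 + 1749)/363686 = 3516538*(-1/1243933) - 1782*1/363686 = -3516538/1243933 - 891/181843 = -640566163837/226200508519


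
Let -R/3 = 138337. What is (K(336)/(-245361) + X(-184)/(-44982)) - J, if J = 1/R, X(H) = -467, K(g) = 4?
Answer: 310390939567/29937289107474 ≈ 0.010368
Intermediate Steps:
R = -415011 (R = -3*138337 = -415011)
J = -1/415011 (J = 1/(-415011) = -1/415011 ≈ -2.4096e-6)
(K(336)/(-245361) + X(-184)/(-44982)) - J = (4/(-245361) - 467/(-44982)) - 1*(-1/415011) = (4*(-1/245361) - 467*(-1/44982)) + 1/415011 = (-4/245361 + 467/44982) + 1/415011 = 2243209/216408402 + 1/415011 = 310390939567/29937289107474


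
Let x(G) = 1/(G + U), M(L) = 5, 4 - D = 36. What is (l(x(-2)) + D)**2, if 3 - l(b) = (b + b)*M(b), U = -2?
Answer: 2809/4 ≈ 702.25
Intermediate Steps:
D = -32 (D = 4 - 1*36 = 4 - 36 = -32)
x(G) = 1/(-2 + G) (x(G) = 1/(G - 2) = 1/(-2 + G))
l(b) = 3 - 10*b (l(b) = 3 - (b + b)*5 = 3 - 2*b*5 = 3 - 10*b)
(l(x(-2)) + D)**2 = ((3 - 10/(-2 - 2)) - 32)**2 = ((3 - 10/(-4)) - 32)**2 = ((3 - 10*(-1/4)) - 32)**2 = ((3 + 5/2) - 32)**2 = (11/2 - 32)**2 = (-53/2)**2 = 2809/4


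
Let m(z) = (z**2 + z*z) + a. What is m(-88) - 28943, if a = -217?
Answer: -13672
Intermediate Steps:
m(z) = -217 + 2*z**2 (m(z) = (z**2 + z*z) - 217 = (z**2 + z**2) - 217 = 2*z**2 - 217 = -217 + 2*z**2)
m(-88) - 28943 = (-217 + 2*(-88)**2) - 28943 = (-217 + 2*7744) - 28943 = (-217 + 15488) - 28943 = 15271 - 28943 = -13672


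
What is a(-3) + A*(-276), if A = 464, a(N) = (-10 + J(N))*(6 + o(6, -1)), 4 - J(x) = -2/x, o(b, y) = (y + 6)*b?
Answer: -128304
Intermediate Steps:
o(b, y) = b*(6 + y) (o(b, y) = (6 + y)*b = b*(6 + y))
J(x) = 4 + 2/x (J(x) = 4 - (-2)/x = 4 + 2/x)
a(N) = -216 + 72/N (a(N) = (-10 + (4 + 2/N))*(6 + 6*(6 - 1)) = (-6 + 2/N)*(6 + 6*5) = (-6 + 2/N)*(6 + 30) = (-6 + 2/N)*36 = -216 + 72/N)
a(-3) + A*(-276) = (-216 + 72/(-3)) + 464*(-276) = (-216 + 72*(-1/3)) - 128064 = (-216 - 24) - 128064 = -240 - 128064 = -128304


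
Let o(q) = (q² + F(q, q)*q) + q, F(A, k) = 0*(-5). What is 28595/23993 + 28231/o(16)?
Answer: 685124223/6526096 ≈ 104.98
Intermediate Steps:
F(A, k) = 0
o(q) = q + q² (o(q) = (q² + 0*q) + q = (q² + 0) + q = q² + q = q + q²)
28595/23993 + 28231/o(16) = 28595/23993 + 28231/((16*(1 + 16))) = 28595*(1/23993) + 28231/((16*17)) = 28595/23993 + 28231/272 = 685124223/6526096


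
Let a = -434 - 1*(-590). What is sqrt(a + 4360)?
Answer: 2*sqrt(1129) ≈ 67.201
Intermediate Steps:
a = 156 (a = -434 + 590 = 156)
sqrt(a + 4360) = sqrt(156 + 4360) = sqrt(4516) = 2*sqrt(1129)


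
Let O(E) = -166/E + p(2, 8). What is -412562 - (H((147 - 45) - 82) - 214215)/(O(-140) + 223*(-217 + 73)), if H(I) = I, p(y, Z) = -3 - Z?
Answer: -927671789824/2248527 ≈ -4.1257e+5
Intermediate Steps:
O(E) = -11 - 166/E (O(E) = -166/E + (-3 - 1*8) = -166/E + (-3 - 8) = -166/E - 11 = -11 - 166/E)
-412562 - (H((147 - 45) - 82) - 214215)/(O(-140) + 223*(-217 + 73)) = -412562 - (((147 - 45) - 82) - 214215)/((-11 - 166/(-140)) + 223*(-217 + 73)) = -412562 - ((102 - 82) - 214215)/((-11 - 166*(-1/140)) + 223*(-144)) = -412562 - (20 - 214215)/((-11 + 83/70) - 32112) = -412562 - (-214195)/(-687/70 - 32112) = -412562 - (-214195)/(-2248527/70) = -412562 - (-214195)*(-70)/2248527 = -412562 - 1*14993650/2248527 = -412562 - 14993650/2248527 = -927671789824/2248527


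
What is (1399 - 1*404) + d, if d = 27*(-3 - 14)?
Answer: 536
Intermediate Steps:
d = -459 (d = 27*(-17) = -459)
(1399 - 1*404) + d = (1399 - 1*404) - 459 = (1399 - 404) - 459 = 995 - 459 = 536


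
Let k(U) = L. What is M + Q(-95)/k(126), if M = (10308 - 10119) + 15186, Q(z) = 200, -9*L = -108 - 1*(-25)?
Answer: 1277925/83 ≈ 15397.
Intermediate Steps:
L = 83/9 (L = -(-108 - 1*(-25))/9 = -(-108 + 25)/9 = -⅑*(-83) = 83/9 ≈ 9.2222)
k(U) = 83/9
M = 15375 (M = 189 + 15186 = 15375)
M + Q(-95)/k(126) = 15375 + 200/(83/9) = 15375 + 200*(9/83) = 15375 + 1800/83 = 1277925/83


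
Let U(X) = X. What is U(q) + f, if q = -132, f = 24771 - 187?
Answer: 24452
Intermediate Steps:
f = 24584
U(q) + f = -132 + 24584 = 24452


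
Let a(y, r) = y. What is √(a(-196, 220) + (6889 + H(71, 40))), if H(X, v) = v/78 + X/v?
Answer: √4073413110/780 ≈ 81.825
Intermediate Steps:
H(X, v) = v/78 + X/v (H(X, v) = v*(1/78) + X/v = v/78 + X/v)
√(a(-196, 220) + (6889 + H(71, 40))) = √(-196 + (6889 + ((1/78)*40 + 71/40))) = √(-196 + (6889 + (20/39 + 71*(1/40)))) = √(-196 + (6889 + (20/39 + 71/40))) = √(-196 + (6889 + 3569/1560)) = √(-196 + 10750409/1560) = √(10444649/1560) = √4073413110/780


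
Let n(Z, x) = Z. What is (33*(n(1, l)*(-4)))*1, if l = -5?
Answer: -132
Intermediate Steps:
(33*(n(1, l)*(-4)))*1 = (33*(1*(-4)))*1 = (33*(-4))*1 = -132*1 = -132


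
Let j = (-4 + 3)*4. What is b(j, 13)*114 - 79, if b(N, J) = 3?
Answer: 263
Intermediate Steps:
j = -4 (j = -1*4 = -4)
b(j, 13)*114 - 79 = 3*114 - 79 = 342 - 79 = 263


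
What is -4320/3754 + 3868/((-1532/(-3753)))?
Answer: 6811089147/718891 ≈ 9474.4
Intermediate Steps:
-4320/3754 + 3868/((-1532/(-3753))) = -4320*1/3754 + 3868/((-1532*(-1/3753))) = -2160/1877 + 3868/(1532/3753) = -2160/1877 + 3868*(3753/1532) = -2160/1877 + 3629151/383 = 6811089147/718891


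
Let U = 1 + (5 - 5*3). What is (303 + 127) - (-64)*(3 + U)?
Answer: 46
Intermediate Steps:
U = -9 (U = 1 + (5 - 15) = 1 - 10 = -9)
(303 + 127) - (-64)*(3 + U) = (303 + 127) - (-64)*(3 - 9) = 430 - (-64)*(-6) = 430 - 16*24 = 430 - 384 = 46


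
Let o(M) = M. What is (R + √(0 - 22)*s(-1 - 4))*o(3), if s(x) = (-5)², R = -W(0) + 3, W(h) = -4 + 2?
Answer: 15 + 75*I*√22 ≈ 15.0 + 351.78*I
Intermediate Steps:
W(h) = -2
R = 5 (R = -1*(-2) + 3 = 2 + 3 = 5)
s(x) = 25
(R + √(0 - 22)*s(-1 - 4))*o(3) = (5 + √(0 - 22)*25)*3 = (5 + √(-22)*25)*3 = (5 + (I*√22)*25)*3 = (5 + 25*I*√22)*3 = 15 + 75*I*√22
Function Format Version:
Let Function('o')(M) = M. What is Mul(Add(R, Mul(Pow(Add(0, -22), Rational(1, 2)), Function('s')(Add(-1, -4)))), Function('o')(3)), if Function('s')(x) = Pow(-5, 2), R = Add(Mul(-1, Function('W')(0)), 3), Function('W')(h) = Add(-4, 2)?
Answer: Add(15, Mul(75, I, Pow(22, Rational(1, 2)))) ≈ Add(15.000, Mul(351.78, I))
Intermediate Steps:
Function('W')(h) = -2
R = 5 (R = Add(Mul(-1, -2), 3) = Add(2, 3) = 5)
Function('s')(x) = 25
Mul(Add(R, Mul(Pow(Add(0, -22), Rational(1, 2)), Function('s')(Add(-1, -4)))), Function('o')(3)) = Mul(Add(5, Mul(Pow(Add(0, -22), Rational(1, 2)), 25)), 3) = Mul(Add(5, Mul(Pow(-22, Rational(1, 2)), 25)), 3) = Mul(Add(5, Mul(Mul(I, Pow(22, Rational(1, 2))), 25)), 3) = Mul(Add(5, Mul(25, I, Pow(22, Rational(1, 2)))), 3) = Add(15, Mul(75, I, Pow(22, Rational(1, 2))))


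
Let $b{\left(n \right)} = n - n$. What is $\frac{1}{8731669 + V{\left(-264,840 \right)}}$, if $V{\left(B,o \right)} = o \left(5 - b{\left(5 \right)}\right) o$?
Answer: $\frac{1}{12259669} \approx 8.1568 \cdot 10^{-8}$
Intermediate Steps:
$b{\left(n \right)} = 0$
$V{\left(B,o \right)} = 5 o^{2}$ ($V{\left(B,o \right)} = o \left(5 - 0\right) o = o \left(5 + 0\right) o = o 5 o = 5 o o = 5 o^{2}$)
$\frac{1}{8731669 + V{\left(-264,840 \right)}} = \frac{1}{8731669 + 5 \cdot 840^{2}} = \frac{1}{8731669 + 5 \cdot 705600} = \frac{1}{8731669 + 3528000} = \frac{1}{12259669}$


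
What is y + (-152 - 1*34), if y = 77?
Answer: -109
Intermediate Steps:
y + (-152 - 1*34) = 77 + (-152 - 1*34) = 77 + (-152 - 34) = 77 - 186 = -109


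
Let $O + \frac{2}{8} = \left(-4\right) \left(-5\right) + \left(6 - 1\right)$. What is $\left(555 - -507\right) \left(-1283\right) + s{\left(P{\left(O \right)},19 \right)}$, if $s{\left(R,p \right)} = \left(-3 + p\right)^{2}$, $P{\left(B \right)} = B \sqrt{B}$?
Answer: $-1362290$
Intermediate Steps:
$O = \frac{99}{4}$ ($O = - \frac{1}{4} + \left(\left(-4\right) \left(-5\right) + \left(6 - 1\right)\right) = - \frac{1}{4} + \left(20 + 5\right) = - \frac{1}{4} + 25 = \frac{99}{4} \approx 24.75$)
$P{\left(B \right)} = B^{\frac{3}{2}}$
$\left(555 - -507\right) \left(-1283\right) + s{\left(P{\left(O \right)},19 \right)} = \left(555 - -507\right) \left(-1283\right) + \left(-3 + 19\right)^{2} = \left(555 + 507\right) \left(-1283\right) + 16^{2} = 1062 \left(-1283\right) + 256 = -1362546 + 256 = -1362290$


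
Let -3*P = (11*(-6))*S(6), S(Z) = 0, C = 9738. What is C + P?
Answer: 9738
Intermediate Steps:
P = 0 (P = -11*(-6)*0/3 = -(-22)*0 = -1/3*0 = 0)
C + P = 9738 + 0 = 9738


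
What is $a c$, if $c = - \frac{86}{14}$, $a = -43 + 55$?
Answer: $- \frac{516}{7} \approx -73.714$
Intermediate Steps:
$a = 12$
$c = - \frac{43}{7}$ ($c = \left(-86\right) \frac{1}{14} = - \frac{43}{7} \approx -6.1429$)
$a c = 12 \left(- \frac{43}{7}\right) = - \frac{516}{7}$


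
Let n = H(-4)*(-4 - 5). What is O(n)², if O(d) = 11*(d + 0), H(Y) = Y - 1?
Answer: 245025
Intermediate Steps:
H(Y) = -1 + Y
n = 45 (n = (-1 - 4)*(-4 - 5) = -5*(-9) = 45)
O(d) = 11*d
O(n)² = (11*45)² = 495² = 245025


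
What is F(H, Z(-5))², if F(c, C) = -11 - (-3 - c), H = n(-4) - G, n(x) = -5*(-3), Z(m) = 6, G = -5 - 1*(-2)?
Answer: 100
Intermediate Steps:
G = -3 (G = -5 + 2 = -3)
n(x) = 15
H = 18 (H = 15 - 1*(-3) = 15 + 3 = 18)
F(c, C) = -8 + c (F(c, C) = -11 + (3 + c) = -8 + c)
F(H, Z(-5))² = (-8 + 18)² = 10² = 100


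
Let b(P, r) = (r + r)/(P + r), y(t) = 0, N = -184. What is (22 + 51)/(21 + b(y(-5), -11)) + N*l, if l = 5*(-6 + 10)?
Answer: -84567/23 ≈ -3676.8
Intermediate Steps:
b(P, r) = 2*r/(P + r) (b(P, r) = (2*r)/(P + r) = 2*r/(P + r))
l = 20 (l = 5*4 = 20)
(22 + 51)/(21 + b(y(-5), -11)) + N*l = (22 + 51)/(21 + 2*(-11)/(0 - 11)) - 184*20 = 73/(21 + 2*(-11)/(-11)) - 3680 = 73/(21 + 2*(-11)*(-1/11)) - 3680 = 73/(21 + 2) - 3680 = 73/23 - 3680 = -84567/23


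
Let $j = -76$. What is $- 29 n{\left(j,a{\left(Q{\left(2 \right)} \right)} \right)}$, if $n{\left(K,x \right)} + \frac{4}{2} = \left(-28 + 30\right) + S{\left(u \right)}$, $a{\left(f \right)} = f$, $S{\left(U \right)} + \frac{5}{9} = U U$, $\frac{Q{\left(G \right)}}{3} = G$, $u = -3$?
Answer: $- \frac{2204}{9} \approx -244.89$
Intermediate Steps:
$Q{\left(G \right)} = 3 G$
$S{\left(U \right)} = - \frac{5}{9} + U^{2}$ ($S{\left(U \right)} = - \frac{5}{9} + U U = - \frac{5}{9} + U^{2}$)
$n{\left(K,x \right)} = \frac{76}{9}$ ($n{\left(K,x \right)} = -2 + \left(\left(-28 + 30\right) - \left(\frac{5}{9} - \left(-3\right)^{2}\right)\right) = -2 + \left(2 + \left(- \frac{5}{9} + 9\right)\right) = -2 + \left(2 + \frac{76}{9}\right) = -2 + \frac{94}{9} = \frac{76}{9}$)
$- 29 n{\left(j,a{\left(Q{\left(2 \right)} \right)} \right)} = \left(-29\right) \frac{76}{9} = - \frac{2204}{9}$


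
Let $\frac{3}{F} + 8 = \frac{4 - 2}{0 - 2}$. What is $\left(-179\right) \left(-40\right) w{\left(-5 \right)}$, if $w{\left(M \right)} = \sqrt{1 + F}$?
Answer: $\frac{7160 \sqrt{6}}{3} \approx 5846.1$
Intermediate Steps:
$F = - \frac{1}{3}$ ($F = \frac{3}{-8 + \frac{4 - 2}{0 - 2}} = \frac{3}{-8 + \frac{2}{-2}} = \frac{3}{-8 + 2 \left(- \frac{1}{2}\right)} = \frac{3}{-8 - 1} = \frac{3}{-9} = 3 \left(- \frac{1}{9}\right) = - \frac{1}{3} \approx -0.33333$)
$w{\left(M \right)} = \frac{\sqrt{6}}{3}$ ($w{\left(M \right)} = \sqrt{1 - \frac{1}{3}} = \sqrt{\frac{2}{3}} = \frac{\sqrt{6}}{3}$)
$\left(-179\right) \left(-40\right) w{\left(-5 \right)} = \left(-179\right) \left(-40\right) \frac{\sqrt{6}}{3} = 7160 \frac{\sqrt{6}}{3} = \frac{7160 \sqrt{6}}{3}$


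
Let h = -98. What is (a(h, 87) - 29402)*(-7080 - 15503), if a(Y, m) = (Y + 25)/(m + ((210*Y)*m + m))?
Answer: 1188723703306117/1790286 ≈ 6.6399e+8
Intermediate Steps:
a(Y, m) = (25 + Y)/(2*m + 210*Y*m) (a(Y, m) = (25 + Y)/(m + (210*Y*m + m)) = (25 + Y)/(m + (m + 210*Y*m)) = (25 + Y)/(2*m + 210*Y*m))
(a(h, 87) - 29402)*(-7080 - 15503) = ((1/2)*(25 - 98)/(87*(1 + 105*(-98))) - 29402)*(-7080 - 15503) = ((1/2)*(1/87)*(-73)/(1 - 10290) - 29402)*(-22583) = ((1/2)*(1/87)*(-73)/(-10289) - 29402)*(-22583) = ((1/2)*(1/87)*(-1/10289)*(-73) - 29402)*(-22583) = (73/1790286 - 29402)*(-22583) = -52637988899/1790286*(-22583) = 1188723703306117/1790286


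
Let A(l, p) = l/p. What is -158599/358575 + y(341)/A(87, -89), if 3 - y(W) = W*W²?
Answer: 20085958620699/495175 ≈ 4.0563e+7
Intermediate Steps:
y(W) = 3 - W³ (y(W) = 3 - W*W² = 3 - W³)
-158599/358575 + y(341)/A(87, -89) = -158599/358575 + (3 - 1*341³)/((87/(-89))) = -158599*1/358575 + (3 - 1*39651821)/((87*(-1/89))) = -22657/51225 + (3 - 39651821)/(-87/89) = -22657/51225 - 39651818*(-89/87) = -22657/51225 + 3529011802/87 = 20085958620699/495175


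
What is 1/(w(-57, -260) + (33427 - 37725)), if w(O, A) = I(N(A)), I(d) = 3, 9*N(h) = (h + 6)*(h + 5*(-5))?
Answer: -1/4295 ≈ -0.00023283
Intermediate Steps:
N(h) = (-25 + h)*(6 + h)/9 (N(h) = ((h + 6)*(h + 5*(-5)))/9 = ((6 + h)*(h - 25))/9 = ((6 + h)*(-25 + h))/9 = ((-25 + h)*(6 + h))/9 = (-25 + h)*(6 + h)/9)
w(O, A) = 3
1/(w(-57, -260) + (33427 - 37725)) = 1/(3 + (33427 - 37725)) = 1/(3 - 4298) = 1/(-4295) = -1/4295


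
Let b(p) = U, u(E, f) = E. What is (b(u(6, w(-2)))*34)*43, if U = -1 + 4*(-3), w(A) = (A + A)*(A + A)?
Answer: -19006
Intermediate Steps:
w(A) = 4*A**2 (w(A) = (2*A)*(2*A) = 4*A**2)
U = -13 (U = -1 - 12 = -13)
b(p) = -13
(b(u(6, w(-2)))*34)*43 = -13*34*43 = -442*43 = -19006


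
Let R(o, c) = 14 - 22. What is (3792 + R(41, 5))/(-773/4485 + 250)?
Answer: 16971240/1120477 ≈ 15.146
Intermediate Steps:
R(o, c) = -8
(3792 + R(41, 5))/(-773/4485 + 250) = (3792 - 8)/(-773/4485 + 250) = 3784/(-773*1/4485 + 250) = 3784/(-773/4485 + 250) = 3784/(1120477/4485) = 3784*(4485/1120477) = 16971240/1120477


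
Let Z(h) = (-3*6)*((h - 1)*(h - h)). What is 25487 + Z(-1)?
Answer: 25487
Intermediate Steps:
Z(h) = 0 (Z(h) = -18*(-1 + h)*0 = -18*0 = 0)
25487 + Z(-1) = 25487 + 0 = 25487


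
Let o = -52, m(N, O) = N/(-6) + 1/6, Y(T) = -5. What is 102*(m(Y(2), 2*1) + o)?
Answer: -5202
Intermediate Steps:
m(N, O) = 1/6 - N/6 (m(N, O) = N*(-1/6) + 1*(1/6) = -N/6 + 1/6 = 1/6 - N/6)
102*(m(Y(2), 2*1) + o) = 102*((1/6 - 1/6*(-5)) - 52) = 102*((1/6 + 5/6) - 52) = 102*(1 - 52) = 102*(-51) = -5202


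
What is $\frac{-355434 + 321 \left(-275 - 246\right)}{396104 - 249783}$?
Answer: $- \frac{522675}{146321} \approx -3.5721$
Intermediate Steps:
$\frac{-355434 + 321 \left(-275 - 246\right)}{396104 - 249783} = \frac{-355434 + 321 \left(-521\right)}{146321} = \left(-355434 - 167241\right) \frac{1}{146321} = \left(-522675\right) \frac{1}{146321} = - \frac{522675}{146321}$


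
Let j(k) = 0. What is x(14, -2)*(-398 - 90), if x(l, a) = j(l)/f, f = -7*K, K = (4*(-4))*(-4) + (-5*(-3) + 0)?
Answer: 0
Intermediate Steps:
K = 79 (K = -16*(-4) + (15 + 0) = 64 + 15 = 79)
f = -553 (f = -7*79 = -553)
x(l, a) = 0 (x(l, a) = 0/(-553) = 0*(-1/553) = 0)
x(14, -2)*(-398 - 90) = 0*(-398 - 90) = 0*(-488) = 0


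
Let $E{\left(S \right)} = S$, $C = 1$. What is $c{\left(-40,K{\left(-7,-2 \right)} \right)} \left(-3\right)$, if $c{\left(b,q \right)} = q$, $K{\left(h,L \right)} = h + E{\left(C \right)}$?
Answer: $18$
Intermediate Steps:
$K{\left(h,L \right)} = 1 + h$ ($K{\left(h,L \right)} = h + 1 = 1 + h$)
$c{\left(-40,K{\left(-7,-2 \right)} \right)} \left(-3\right) = \left(1 - 7\right) \left(-3\right) = \left(-6\right) \left(-3\right) = 18$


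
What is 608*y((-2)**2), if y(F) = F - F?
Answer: 0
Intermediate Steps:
y(F) = 0
608*y((-2)**2) = 608*0 = 0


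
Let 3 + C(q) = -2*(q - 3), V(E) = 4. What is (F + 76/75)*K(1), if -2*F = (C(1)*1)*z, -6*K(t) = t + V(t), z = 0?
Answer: -38/45 ≈ -0.84444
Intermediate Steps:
C(q) = 3 - 2*q (C(q) = -3 - 2*(q - 3) = -3 - 2*(-3 + q) = -3 + (6 - 2*q) = 3 - 2*q)
K(t) = -2/3 - t/6 (K(t) = -(t + 4)/6 = -(4 + t)/6 = -2/3 - t/6)
F = 0 (F = -(3 - 2*1)*1*0/2 = -(3 - 2)*1*0/2 = -1*1*0/2 = -0/2 = -1/2*0 = 0)
(F + 76/75)*K(1) = (0 + 76/75)*(-2/3 - 1/6*1) = (0 + 76*(1/75))*(-2/3 - 1/6) = (0 + 76/75)*(-5/6) = (76/75)*(-5/6) = -38/45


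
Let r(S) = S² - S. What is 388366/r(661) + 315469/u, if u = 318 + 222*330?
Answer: 629551892/121587645 ≈ 5.1778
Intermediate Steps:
u = 73578 (u = 318 + 73260 = 73578)
388366/r(661) + 315469/u = 388366/((661*(-1 + 661))) + 315469/73578 = 388366/((661*660)) + 315469*(1/73578) = 388366/436260 + 315469/73578 = 388366*(1/436260) + 315469/73578 = 17653/19830 + 315469/73578 = 629551892/121587645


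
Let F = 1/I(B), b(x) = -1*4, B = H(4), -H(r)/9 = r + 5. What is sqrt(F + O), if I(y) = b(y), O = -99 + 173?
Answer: sqrt(295)/2 ≈ 8.5878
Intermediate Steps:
H(r) = -45 - 9*r (H(r) = -9*(r + 5) = -9*(5 + r) = -45 - 9*r)
B = -81 (B = -45 - 9*4 = -45 - 36 = -81)
O = 74
b(x) = -4
I(y) = -4
F = -1/4 (F = 1/(-4) = -1/4 ≈ -0.25000)
sqrt(F + O) = sqrt(-1/4 + 74) = sqrt(295/4) = sqrt(295)/2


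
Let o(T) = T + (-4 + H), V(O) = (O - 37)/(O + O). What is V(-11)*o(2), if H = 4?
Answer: 48/11 ≈ 4.3636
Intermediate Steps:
V(O) = (-37 + O)/(2*O) (V(O) = (-37 + O)/((2*O)) = (-37 + O)*(1/(2*O)) = (-37 + O)/(2*O))
o(T) = T (o(T) = T + (-4 + 4) = T + 0 = T)
V(-11)*o(2) = ((1/2)*(-37 - 11)/(-11))*2 = ((1/2)*(-1/11)*(-48))*2 = (24/11)*2 = 48/11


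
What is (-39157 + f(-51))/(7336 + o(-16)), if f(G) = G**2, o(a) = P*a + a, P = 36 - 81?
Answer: -9139/2010 ≈ -4.5468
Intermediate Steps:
P = -45
o(a) = -44*a (o(a) = -45*a + a = -44*a)
(-39157 + f(-51))/(7336 + o(-16)) = (-39157 + (-51)**2)/(7336 - 44*(-16)) = (-39157 + 2601)/(7336 + 704) = -36556/8040 = -36556*1/8040 = -9139/2010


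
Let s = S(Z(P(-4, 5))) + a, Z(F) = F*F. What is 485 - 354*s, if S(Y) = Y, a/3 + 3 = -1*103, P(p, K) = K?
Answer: 104207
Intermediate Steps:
Z(F) = F²
a = -318 (a = -9 + 3*(-1*103) = -9 + 3*(-103) = -9 - 309 = -318)
s = -293 (s = 5² - 318 = 25 - 318 = -293)
485 - 354*s = 485 - 354*(-293) = 485 + 103722 = 104207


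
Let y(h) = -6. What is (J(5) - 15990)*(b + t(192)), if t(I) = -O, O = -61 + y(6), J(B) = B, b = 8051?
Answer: -129766230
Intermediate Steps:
O = -67 (O = -61 - 6 = -67)
t(I) = 67 (t(I) = -1*(-67) = 67)
(J(5) - 15990)*(b + t(192)) = (5 - 15990)*(8051 + 67) = -15985*8118 = -129766230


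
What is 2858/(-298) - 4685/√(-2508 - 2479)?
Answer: -1429/149 + 4685*I*√4987/4987 ≈ -9.5906 + 66.342*I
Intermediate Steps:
2858/(-298) - 4685/√(-2508 - 2479) = 2858*(-1/298) - 4685*(-I*√4987/4987) = -1429/149 - 4685*(-I*√4987/4987) = -1429/149 - (-4685)*I*√4987/4987 = -1429/149 + 4685*I*√4987/4987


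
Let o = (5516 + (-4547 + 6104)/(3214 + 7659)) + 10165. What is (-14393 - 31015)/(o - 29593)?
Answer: 493721184/151263619 ≈ 3.2640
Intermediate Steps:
o = 170501070/10873 (o = (5516 + 1557/10873) + 10165 = 59977025/10873 + 10165 = 170501070/10873 ≈ 15681.)
(-14393 - 31015)/(o - 29593) = (-14393 - 31015)/(170501070/10873 - 29593) = -45408/(-151263619/10873) = -45408*(-10873/151263619) = 493721184/151263619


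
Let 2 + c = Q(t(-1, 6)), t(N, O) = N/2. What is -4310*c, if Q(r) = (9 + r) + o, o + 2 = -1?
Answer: -15085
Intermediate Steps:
o = -3 (o = -2 - 1 = -3)
t(N, O) = N/2 (t(N, O) = N*(1/2) = N/2)
Q(r) = 6 + r (Q(r) = (9 + r) - 3 = 6 + r)
c = 7/2 (c = -2 + (6 + (1/2)*(-1)) = -2 + (6 - 1/2) = -2 + 11/2 = 7/2 ≈ 3.5000)
-4310*c = -4310*7/2 = -15085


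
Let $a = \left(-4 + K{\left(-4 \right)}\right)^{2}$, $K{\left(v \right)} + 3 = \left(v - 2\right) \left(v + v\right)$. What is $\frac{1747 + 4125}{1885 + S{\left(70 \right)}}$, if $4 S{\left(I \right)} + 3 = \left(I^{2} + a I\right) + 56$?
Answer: $\frac{23488}{130163} \approx 0.18045$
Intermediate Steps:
$K{\left(v \right)} = -3 + 2 v \left(-2 + v\right)$ ($K{\left(v \right)} = -3 + \left(v - 2\right) \left(v + v\right) = -3 + \left(-2 + v\right) 2 v = -3 + 2 v \left(-2 + v\right)$)
$a = 1681$ ($a = \left(-4 - \left(-13 - 32\right)\right)^{2} = \left(-4 + \left(-3 + 16 + 2 \cdot 16\right)\right)^{2} = \left(-4 + \left(-3 + 16 + 32\right)\right)^{2} = \left(-4 + 45\right)^{2} = 41^{2} = 1681$)
$S{\left(I \right)} = \frac{53}{4} + \frac{I^{2}}{4} + \frac{1681 I}{4}$ ($S{\left(I \right)} = - \frac{3}{4} + \frac{\left(I^{2} + 1681 I\right) + 56}{4} = - \frac{3}{4} + \frac{56 + I^{2} + 1681 I}{4} = - \frac{3}{4} + \left(14 + \frac{I^{2}}{4} + \frac{1681 I}{4}\right) = \frac{53}{4} + \frac{I^{2}}{4} + \frac{1681 I}{4}$)
$\frac{1747 + 4125}{1885 + S{\left(70 \right)}} = \frac{1747 + 4125}{1885 + \left(\frac{53}{4} + \frac{70^{2}}{4} + \frac{1681}{4} \cdot 70\right)} = \frac{5872}{1885 + \left(\frac{53}{4} + \frac{1}{4} \cdot 4900 + \frac{58835}{2}\right)} = \frac{5872}{1885 + \left(\frac{53}{4} + 1225 + \frac{58835}{2}\right)} = \frac{5872}{1885 + \frac{122623}{4}} = \frac{5872}{\frac{130163}{4}} = 5872 \cdot \frac{4}{130163} = \frac{23488}{130163}$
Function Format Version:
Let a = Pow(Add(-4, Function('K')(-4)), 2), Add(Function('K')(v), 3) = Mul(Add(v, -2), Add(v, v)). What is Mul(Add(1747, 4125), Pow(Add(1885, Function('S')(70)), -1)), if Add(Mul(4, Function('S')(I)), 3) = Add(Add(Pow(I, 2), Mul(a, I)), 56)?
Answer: Rational(23488, 130163) ≈ 0.18045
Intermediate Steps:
Function('K')(v) = Add(-3, Mul(2, v, Add(-2, v))) (Function('K')(v) = Add(-3, Mul(Add(v, -2), Add(v, v))) = Add(-3, Mul(Add(-2, v), Mul(2, v))) = Add(-3, Mul(2, v, Add(-2, v))))
a = 1681 (a = Pow(Add(-4, Add(-3, Mul(-4, -4), Mul(2, Pow(-4, 2)))), 2) = Pow(Add(-4, Add(-3, 16, Mul(2, 16))), 2) = Pow(Add(-4, Add(-3, 16, 32)), 2) = Pow(Add(-4, 45), 2) = Pow(41, 2) = 1681)
Function('S')(I) = Add(Rational(53, 4), Mul(Rational(1, 4), Pow(I, 2)), Mul(Rational(1681, 4), I)) (Function('S')(I) = Add(Rational(-3, 4), Mul(Rational(1, 4), Add(Add(Pow(I, 2), Mul(1681, I)), 56))) = Add(Rational(-3, 4), Mul(Rational(1, 4), Add(56, Pow(I, 2), Mul(1681, I)))) = Add(Rational(-3, 4), Add(14, Mul(Rational(1, 4), Pow(I, 2)), Mul(Rational(1681, 4), I))) = Add(Rational(53, 4), Mul(Rational(1, 4), Pow(I, 2)), Mul(Rational(1681, 4), I)))
Mul(Add(1747, 4125), Pow(Add(1885, Function('S')(70)), -1)) = Mul(Add(1747, 4125), Pow(Add(1885, Add(Rational(53, 4), Mul(Rational(1, 4), Pow(70, 2)), Mul(Rational(1681, 4), 70))), -1)) = Mul(5872, Pow(Add(1885, Add(Rational(53, 4), Mul(Rational(1, 4), 4900), Rational(58835, 2))), -1)) = Mul(5872, Pow(Add(1885, Add(Rational(53, 4), 1225, Rational(58835, 2))), -1)) = Mul(5872, Pow(Add(1885, Rational(122623, 4)), -1)) = Mul(5872, Pow(Rational(130163, 4), -1)) = Mul(5872, Rational(4, 130163)) = Rational(23488, 130163)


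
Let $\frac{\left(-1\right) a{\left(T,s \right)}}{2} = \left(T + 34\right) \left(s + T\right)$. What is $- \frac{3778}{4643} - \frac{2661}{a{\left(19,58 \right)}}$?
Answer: $- \frac{18481013}{37896166} \approx -0.48768$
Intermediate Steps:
$a{\left(T,s \right)} = - 2 \left(34 + T\right) \left(T + s\right)$ ($a{\left(T,s \right)} = - 2 \left(T + 34\right) \left(s + T\right) = - 2 \left(34 + T\right) \left(T + s\right)$)
$- \frac{3778}{4643} - \frac{2661}{a{\left(19,58 \right)}} = - \frac{3778}{4643} - \frac{2661}{\left(-68\right) 19 - 3944 - 2 \cdot 19^{2} - 38 \cdot 58} = \left(-3778\right) \frac{1}{4643} - \frac{2661}{-1292 - 3944 - 722 - 2204} = - \frac{3778}{4643} - \frac{2661}{-1292 - 3944 - 722 - 2204} = - \frac{3778}{4643} - \frac{2661}{-8162} = - \frac{3778}{4643} - - \frac{2661}{8162} = - \frac{3778}{4643} + \frac{2661}{8162} = - \frac{18481013}{37896166}$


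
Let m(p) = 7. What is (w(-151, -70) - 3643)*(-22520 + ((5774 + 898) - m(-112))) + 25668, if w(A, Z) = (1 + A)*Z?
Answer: -108692067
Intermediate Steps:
w(A, Z) = Z*(1 + A)
(w(-151, -70) - 3643)*(-22520 + ((5774 + 898) - m(-112))) + 25668 = (-70*(1 - 151) - 3643)*(-22520 + ((5774 + 898) - 1*7)) + 25668 = (-70*(-150) - 3643)*(-22520 + (6672 - 7)) + 25668 = (10500 - 3643)*(-22520 + 6665) + 25668 = 6857*(-15855) + 25668 = -108717735 + 25668 = -108692067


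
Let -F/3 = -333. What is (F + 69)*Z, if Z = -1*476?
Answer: -508368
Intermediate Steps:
Z = -476
F = 999 (F = -3*(-333) = 999)
(F + 69)*Z = (999 + 69)*(-476) = 1068*(-476) = -508368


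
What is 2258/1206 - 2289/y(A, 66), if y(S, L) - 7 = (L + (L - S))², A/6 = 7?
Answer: 116008/72963 ≈ 1.5900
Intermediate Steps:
A = 42 (A = 6*7 = 42)
y(S, L) = 7 + (-S + 2*L)² (y(S, L) = 7 + (L + (L - S))² = 7 + (-S + 2*L)²)
2258/1206 - 2289/y(A, 66) = 2258/1206 - 2289/(7 + (-1*42 + 2*66)²) = 2258*(1/1206) - 2289/(7 + (-42 + 132)²) = 1129/603 - 2289/(7 + 90²) = 1129/603 - 2289/(7 + 8100) = 1129/603 - 2289/8107 = 116008/72963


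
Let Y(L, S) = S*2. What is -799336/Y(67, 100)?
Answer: -99917/25 ≈ -3996.7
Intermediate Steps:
Y(L, S) = 2*S
-799336/Y(67, 100) = -799336/(2*100) = -799336/200 = -799336*1/200 = -99917/25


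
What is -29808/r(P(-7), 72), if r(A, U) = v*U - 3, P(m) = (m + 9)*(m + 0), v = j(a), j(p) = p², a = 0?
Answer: 9936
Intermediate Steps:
v = 0 (v = 0² = 0)
P(m) = m*(9 + m) (P(m) = (9 + m)*m = m*(9 + m))
r(A, U) = -3 (r(A, U) = 0*U - 3 = 0 - 3 = -3)
-29808/r(P(-7), 72) = -29808/(-3) = -29808*(-⅓) = 9936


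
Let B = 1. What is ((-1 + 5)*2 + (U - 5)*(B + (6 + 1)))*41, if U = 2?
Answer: -656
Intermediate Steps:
((-1 + 5)*2 + (U - 5)*(B + (6 + 1)))*41 = ((-1 + 5)*2 + (2 - 5)*(1 + (6 + 1)))*41 = (4*2 - 3*(1 + 7))*41 = (8 - 3*8)*41 = (8 - 24)*41 = -16*41 = -656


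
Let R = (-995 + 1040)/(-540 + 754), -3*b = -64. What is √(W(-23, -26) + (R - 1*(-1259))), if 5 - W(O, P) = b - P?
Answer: √501552870/642 ≈ 34.884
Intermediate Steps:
b = 64/3 (b = -⅓*(-64) = 64/3 ≈ 21.333)
R = 45/214 ≈ 0.21028
W(O, P) = -49/3 + P (W(O, P) = 5 - (64/3 - P) = 5 + (-64/3 + P) = -49/3 + P)
√(W(-23, -26) + (R - 1*(-1259))) = √((-49/3 - 26) + (45/214 - 1*(-1259))) = √(-127/3 + (45/214 + 1259)) = √(-127/3 + 269471/214) = √(781235/642) = √501552870/642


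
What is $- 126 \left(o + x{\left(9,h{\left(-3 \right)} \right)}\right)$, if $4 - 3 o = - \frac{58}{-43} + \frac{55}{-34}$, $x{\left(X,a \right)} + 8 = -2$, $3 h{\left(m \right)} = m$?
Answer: $\frac{789999}{731} \approx 1080.7$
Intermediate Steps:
$h{\left(m \right)} = \frac{m}{3}$
$x{\left(X,a \right)} = -10$ ($x{\left(X,a \right)} = -8 - 2 = -10$)
$o = \frac{6241}{4386}$ ($o = \frac{4}{3} - \frac{- \frac{58}{-43} + \frac{55}{-34}}{3} = \frac{4}{3} - \frac{\left(-58\right) \left(- \frac{1}{43}\right) + 55 \left(- \frac{1}{34}\right)}{3} = \frac{4}{3} - \frac{\frac{58}{43} - \frac{55}{34}}{3} = \frac{4}{3} - - \frac{131}{1462} = \frac{4}{3} + \frac{131}{1462} = \frac{6241}{4386} \approx 1.4229$)
$- 126 \left(o + x{\left(9,h{\left(-3 \right)} \right)}\right) = - 126 \left(\frac{6241}{4386} - 10\right) = \left(-126\right) \left(- \frac{37619}{4386}\right) = \frac{789999}{731}$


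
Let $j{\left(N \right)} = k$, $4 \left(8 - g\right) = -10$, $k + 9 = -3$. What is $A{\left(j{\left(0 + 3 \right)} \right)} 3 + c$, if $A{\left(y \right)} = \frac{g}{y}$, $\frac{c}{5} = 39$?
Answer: $\frac{1539}{8} \approx 192.38$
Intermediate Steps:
$k = -12$ ($k = -9 - 3 = -12$)
$g = \frac{21}{2}$ ($g = 8 - - \frac{5}{2} = 8 + \frac{5}{2} = \frac{21}{2} \approx 10.5$)
$c = 195$ ($c = 5 \cdot 39 = 195$)
$j{\left(N \right)} = -12$
$A{\left(y \right)} = \frac{21}{2 y}$
$A{\left(j{\left(0 + 3 \right)} \right)} 3 + c = \frac{21}{2 \left(-12\right)} 3 + 195 = \frac{21}{2} \left(- \frac{1}{12}\right) 3 + 195 = \left(- \frac{7}{8}\right) 3 + 195 = - \frac{21}{8} + 195 = \frac{1539}{8}$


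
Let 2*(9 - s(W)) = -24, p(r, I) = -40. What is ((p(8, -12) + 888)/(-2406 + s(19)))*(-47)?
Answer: 752/45 ≈ 16.711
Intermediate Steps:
s(W) = 21 (s(W) = 9 - 1/2*(-24) = 9 + 12 = 21)
((p(8, -12) + 888)/(-2406 + s(19)))*(-47) = ((-40 + 888)/(-2406 + 21))*(-47) = (848/(-2385))*(-47) = (848*(-1/2385))*(-47) = -16/45*(-47) = 752/45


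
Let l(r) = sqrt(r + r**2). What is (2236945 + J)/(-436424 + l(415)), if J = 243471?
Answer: -33828533512/5952054223 - 310052*sqrt(10790)/5952054223 ≈ -5.6889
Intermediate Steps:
(2236945 + J)/(-436424 + l(415)) = (2236945 + 243471)/(-436424 + sqrt(415*(1 + 415))) = 2480416/(-436424 + sqrt(415*416)) = 2480416/(-436424 + sqrt(172640)) = 2480416/(-436424 + 4*sqrt(10790))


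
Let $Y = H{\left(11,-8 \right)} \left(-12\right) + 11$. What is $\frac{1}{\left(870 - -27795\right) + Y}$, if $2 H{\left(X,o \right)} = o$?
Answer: $\frac{1}{28724} \approx 3.4814 \cdot 10^{-5}$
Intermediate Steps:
$H{\left(X,o \right)} = \frac{o}{2}$
$Y = 59$ ($Y = \frac{1}{2} \left(-8\right) \left(-12\right) + 11 = \left(-4\right) \left(-12\right) + 11 = 48 + 11 = 59$)
$\frac{1}{\left(870 - -27795\right) + Y} = \frac{1}{\left(870 - -27795\right) + 59} = \frac{1}{\left(870 + 27795\right) + 59} = \frac{1}{28665 + 59} = \frac{1}{28724}$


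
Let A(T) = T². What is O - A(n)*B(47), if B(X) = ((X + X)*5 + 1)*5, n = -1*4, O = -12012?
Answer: -49692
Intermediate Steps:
n = -4
B(X) = 5 + 50*X (B(X) = ((2*X)*5 + 1)*5 = (10*X + 1)*5 = (1 + 10*X)*5 = 5 + 50*X)
O - A(n)*B(47) = -12012 - (-4)²*(5 + 50*47) = -12012 - 16*(5 + 2350) = -12012 - 16*2355 = -12012 - 1*37680 = -12012 - 37680 = -49692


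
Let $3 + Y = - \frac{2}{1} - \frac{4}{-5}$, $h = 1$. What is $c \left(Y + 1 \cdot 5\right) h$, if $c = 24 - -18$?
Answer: $\frac{168}{5} \approx 33.6$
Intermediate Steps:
$c = 42$ ($c = 24 + 18 = 42$)
$Y = - \frac{21}{5}$ ($Y = -3 - \left(2 - \frac{4}{5}\right) = -3 - \frac{6}{5} = - \frac{21}{5} \approx -4.2$)
$c \left(Y + 1 \cdot 5\right) h = 42 \left(- \frac{21}{5} + 1 \cdot 5\right) 1 = 42 \left(- \frac{21}{5} + 5\right) 1 = 42 \cdot \frac{4}{5} \cdot 1 = \frac{168}{5} \cdot 1 = \frac{168}{5}$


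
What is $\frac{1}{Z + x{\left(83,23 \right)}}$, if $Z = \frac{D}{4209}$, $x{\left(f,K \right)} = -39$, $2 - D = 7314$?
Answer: $- \frac{4209}{171463} \approx -0.024548$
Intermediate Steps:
$D = -7312$ ($D = 2 - 7314 = -7312$)
$Z = - \frac{7312}{4209} \approx -1.7372$
$\frac{1}{Z + x{\left(83,23 \right)}} = \frac{1}{- \frac{7312}{4209} - 39} = \frac{1}{- \frac{171463}{4209}} = - \frac{4209}{171463}$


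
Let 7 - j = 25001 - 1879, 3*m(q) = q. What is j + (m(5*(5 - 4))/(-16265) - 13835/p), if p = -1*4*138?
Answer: -41461583369/1795656 ≈ -23090.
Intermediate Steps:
m(q) = q/3
j = -23115 (j = 7 - (25001 - 1879) = 7 - 1*23122 = 7 - 23122 = -23115)
p = -552 (p = -4*138 = -552)
j + (m(5*(5 - 4))/(-16265) - 13835/p) = -23115 + (((5*(5 - 4))/3)/(-16265) - 13835/(-552)) = -23115 + (((5*1)/3)*(-1/16265) - 13835*(-1/552)) = -23115 + (((⅓)*5)*(-1/16265) + 13835/552) = -23115 + ((5/3)*(-1/16265) + 13835/552) = -23115 + (-1/9759 + 13835/552) = -23115 + 45005071/1795656 = -41461583369/1795656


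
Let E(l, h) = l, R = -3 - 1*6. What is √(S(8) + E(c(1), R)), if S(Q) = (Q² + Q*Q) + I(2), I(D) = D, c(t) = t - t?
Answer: √130 ≈ 11.402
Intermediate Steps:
R = -9 (R = -3 - 6 = -9)
c(t) = 0
S(Q) = 2 + 2*Q² (S(Q) = (Q² + Q*Q) + 2 = (Q² + Q²) + 2 = 2*Q² + 2 = 2 + 2*Q²)
√(S(8) + E(c(1), R)) = √((2 + 2*8²) + 0) = √((2 + 2*64) + 0) = √((2 + 128) + 0) = √(130 + 0) = √130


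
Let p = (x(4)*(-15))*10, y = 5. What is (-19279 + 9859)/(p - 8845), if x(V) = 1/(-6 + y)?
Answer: 1884/1739 ≈ 1.0834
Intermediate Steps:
x(V) = -1 (x(V) = 1/(-6 + 5) = 1/(-1) = -1)
p = 150 (p = -1*(-15)*10 = 15*10 = 150)
(-19279 + 9859)/(p - 8845) = (-19279 + 9859)/(150 - 8845) = -9420/(-8695) = -9420*(-1/8695) = 1884/1739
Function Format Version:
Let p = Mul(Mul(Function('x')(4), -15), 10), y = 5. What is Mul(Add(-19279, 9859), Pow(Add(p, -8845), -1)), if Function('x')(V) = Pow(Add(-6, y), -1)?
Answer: Rational(1884, 1739) ≈ 1.0834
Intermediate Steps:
Function('x')(V) = -1 (Function('x')(V) = Pow(Add(-6, 5), -1) = Pow(-1, -1) = -1)
p = 150 (p = Mul(Mul(-1, -15), 10) = Mul(15, 10) = 150)
Mul(Add(-19279, 9859), Pow(Add(p, -8845), -1)) = Mul(Add(-19279, 9859), Pow(Add(150, -8845), -1)) = Mul(-9420, Pow(-8695, -1)) = Mul(-9420, Rational(-1, 8695)) = Rational(1884, 1739)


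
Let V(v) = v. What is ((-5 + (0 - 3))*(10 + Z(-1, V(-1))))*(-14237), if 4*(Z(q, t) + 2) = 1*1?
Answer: 939642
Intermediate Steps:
Z(q, t) = -7/4 (Z(q, t) = -2 + (1*1)/4 = -2 + (¼)*1 = -2 + ¼ = -7/4)
((-5 + (0 - 3))*(10 + Z(-1, V(-1))))*(-14237) = ((-5 + (0 - 3))*(10 - 7/4))*(-14237) = ((-5 - 3)*(33/4))*(-14237) = -8*33/4*(-14237) = -66*(-14237) = 939642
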